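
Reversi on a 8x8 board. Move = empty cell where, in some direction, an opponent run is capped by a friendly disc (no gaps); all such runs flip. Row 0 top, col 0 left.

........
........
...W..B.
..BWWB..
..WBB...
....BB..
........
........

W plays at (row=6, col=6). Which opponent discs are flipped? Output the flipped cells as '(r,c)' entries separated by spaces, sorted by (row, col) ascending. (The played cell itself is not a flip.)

Dir NW: opp run (5,5) (4,4) capped by W -> flip
Dir N: first cell '.' (not opp) -> no flip
Dir NE: first cell '.' (not opp) -> no flip
Dir W: first cell '.' (not opp) -> no flip
Dir E: first cell '.' (not opp) -> no flip
Dir SW: first cell '.' (not opp) -> no flip
Dir S: first cell '.' (not opp) -> no flip
Dir SE: first cell '.' (not opp) -> no flip

Answer: (4,4) (5,5)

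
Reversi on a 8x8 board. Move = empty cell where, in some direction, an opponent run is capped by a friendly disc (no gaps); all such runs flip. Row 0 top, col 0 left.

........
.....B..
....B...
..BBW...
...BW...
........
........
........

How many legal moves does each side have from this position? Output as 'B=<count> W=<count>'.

-- B to move --
(2,3): no bracket -> illegal
(2,5): flips 1 -> legal
(3,5): flips 1 -> legal
(4,5): flips 1 -> legal
(5,3): no bracket -> illegal
(5,4): flips 2 -> legal
(5,5): flips 1 -> legal
B mobility = 5
-- W to move --
(0,4): no bracket -> illegal
(0,5): no bracket -> illegal
(0,6): no bracket -> illegal
(1,3): no bracket -> illegal
(1,4): flips 1 -> legal
(1,6): no bracket -> illegal
(2,1): no bracket -> illegal
(2,2): flips 1 -> legal
(2,3): no bracket -> illegal
(2,5): no bracket -> illegal
(2,6): no bracket -> illegal
(3,1): flips 2 -> legal
(3,5): no bracket -> illegal
(4,1): no bracket -> illegal
(4,2): flips 1 -> legal
(5,2): flips 1 -> legal
(5,3): no bracket -> illegal
(5,4): no bracket -> illegal
W mobility = 5

Answer: B=5 W=5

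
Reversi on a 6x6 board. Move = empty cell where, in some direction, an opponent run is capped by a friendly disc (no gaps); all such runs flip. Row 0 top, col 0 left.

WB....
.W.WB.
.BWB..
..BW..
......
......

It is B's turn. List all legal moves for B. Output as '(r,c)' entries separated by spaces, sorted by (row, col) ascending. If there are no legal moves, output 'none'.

Answer: (0,3) (1,2) (3,4) (4,3)

Derivation:
(0,2): no bracket -> illegal
(0,3): flips 1 -> legal
(0,4): no bracket -> illegal
(1,0): no bracket -> illegal
(1,2): flips 2 -> legal
(2,0): no bracket -> illegal
(2,4): no bracket -> illegal
(3,1): no bracket -> illegal
(3,4): flips 1 -> legal
(4,2): no bracket -> illegal
(4,3): flips 1 -> legal
(4,4): no bracket -> illegal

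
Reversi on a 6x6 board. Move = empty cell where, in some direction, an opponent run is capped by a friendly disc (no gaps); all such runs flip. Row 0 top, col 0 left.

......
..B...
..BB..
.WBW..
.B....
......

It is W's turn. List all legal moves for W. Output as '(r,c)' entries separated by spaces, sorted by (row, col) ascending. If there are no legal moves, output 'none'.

Answer: (1,1) (1,3) (5,1)

Derivation:
(0,1): no bracket -> illegal
(0,2): no bracket -> illegal
(0,3): no bracket -> illegal
(1,1): flips 1 -> legal
(1,3): flips 2 -> legal
(1,4): no bracket -> illegal
(2,1): no bracket -> illegal
(2,4): no bracket -> illegal
(3,0): no bracket -> illegal
(3,4): no bracket -> illegal
(4,0): no bracket -> illegal
(4,2): no bracket -> illegal
(4,3): no bracket -> illegal
(5,0): no bracket -> illegal
(5,1): flips 1 -> legal
(5,2): no bracket -> illegal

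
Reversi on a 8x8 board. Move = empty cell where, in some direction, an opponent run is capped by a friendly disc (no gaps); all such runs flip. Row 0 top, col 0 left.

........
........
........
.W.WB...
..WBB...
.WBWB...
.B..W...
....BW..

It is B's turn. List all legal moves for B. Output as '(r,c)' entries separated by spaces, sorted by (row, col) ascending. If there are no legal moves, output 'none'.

Answer: (2,2) (2,3) (3,2) (4,1) (5,0) (6,2) (6,3) (7,6)

Derivation:
(2,0): no bracket -> illegal
(2,1): no bracket -> illegal
(2,2): flips 1 -> legal
(2,3): flips 1 -> legal
(2,4): no bracket -> illegal
(3,0): no bracket -> illegal
(3,2): flips 2 -> legal
(4,0): no bracket -> illegal
(4,1): flips 2 -> legal
(5,0): flips 1 -> legal
(5,5): no bracket -> illegal
(6,0): no bracket -> illegal
(6,2): flips 1 -> legal
(6,3): flips 1 -> legal
(6,5): no bracket -> illegal
(6,6): no bracket -> illegal
(7,3): no bracket -> illegal
(7,6): flips 1 -> legal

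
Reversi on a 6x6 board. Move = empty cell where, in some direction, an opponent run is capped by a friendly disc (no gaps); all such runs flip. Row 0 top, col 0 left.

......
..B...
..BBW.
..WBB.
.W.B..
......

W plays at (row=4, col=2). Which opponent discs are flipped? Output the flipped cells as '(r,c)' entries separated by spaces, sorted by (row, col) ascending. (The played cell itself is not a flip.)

Dir NW: first cell '.' (not opp) -> no flip
Dir N: first cell 'W' (not opp) -> no flip
Dir NE: opp run (3,3) capped by W -> flip
Dir W: first cell 'W' (not opp) -> no flip
Dir E: opp run (4,3), next='.' -> no flip
Dir SW: first cell '.' (not opp) -> no flip
Dir S: first cell '.' (not opp) -> no flip
Dir SE: first cell '.' (not opp) -> no flip

Answer: (3,3)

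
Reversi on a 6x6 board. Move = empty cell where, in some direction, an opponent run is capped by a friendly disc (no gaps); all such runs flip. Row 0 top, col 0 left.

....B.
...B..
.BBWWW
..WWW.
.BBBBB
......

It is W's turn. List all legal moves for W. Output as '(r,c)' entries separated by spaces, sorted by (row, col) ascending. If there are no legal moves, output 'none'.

Answer: (0,2) (0,3) (1,0) (1,1) (1,2) (2,0) (5,0) (5,1) (5,2) (5,3) (5,4) (5,5)

Derivation:
(0,2): flips 1 -> legal
(0,3): flips 1 -> legal
(0,5): no bracket -> illegal
(1,0): flips 1 -> legal
(1,1): flips 1 -> legal
(1,2): flips 1 -> legal
(1,4): no bracket -> illegal
(1,5): no bracket -> illegal
(2,0): flips 2 -> legal
(3,0): no bracket -> illegal
(3,1): no bracket -> illegal
(3,5): no bracket -> illegal
(4,0): no bracket -> illegal
(5,0): flips 1 -> legal
(5,1): flips 1 -> legal
(5,2): flips 2 -> legal
(5,3): flips 1 -> legal
(5,4): flips 2 -> legal
(5,5): flips 1 -> legal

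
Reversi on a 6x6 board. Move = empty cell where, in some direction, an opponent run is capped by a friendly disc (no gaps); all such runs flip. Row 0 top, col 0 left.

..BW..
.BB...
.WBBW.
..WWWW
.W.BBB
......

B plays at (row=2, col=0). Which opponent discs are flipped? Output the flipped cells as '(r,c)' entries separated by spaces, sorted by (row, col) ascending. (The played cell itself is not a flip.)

Answer: (2,1)

Derivation:
Dir NW: edge -> no flip
Dir N: first cell '.' (not opp) -> no flip
Dir NE: first cell 'B' (not opp) -> no flip
Dir W: edge -> no flip
Dir E: opp run (2,1) capped by B -> flip
Dir SW: edge -> no flip
Dir S: first cell '.' (not opp) -> no flip
Dir SE: first cell '.' (not opp) -> no flip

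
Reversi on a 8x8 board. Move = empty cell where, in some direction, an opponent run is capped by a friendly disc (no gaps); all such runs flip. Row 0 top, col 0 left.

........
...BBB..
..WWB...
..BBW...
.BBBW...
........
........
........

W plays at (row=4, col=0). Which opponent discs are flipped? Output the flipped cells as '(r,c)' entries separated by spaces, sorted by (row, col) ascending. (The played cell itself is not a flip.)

Answer: (4,1) (4,2) (4,3)

Derivation:
Dir NW: edge -> no flip
Dir N: first cell '.' (not opp) -> no flip
Dir NE: first cell '.' (not opp) -> no flip
Dir W: edge -> no flip
Dir E: opp run (4,1) (4,2) (4,3) capped by W -> flip
Dir SW: edge -> no flip
Dir S: first cell '.' (not opp) -> no flip
Dir SE: first cell '.' (not opp) -> no flip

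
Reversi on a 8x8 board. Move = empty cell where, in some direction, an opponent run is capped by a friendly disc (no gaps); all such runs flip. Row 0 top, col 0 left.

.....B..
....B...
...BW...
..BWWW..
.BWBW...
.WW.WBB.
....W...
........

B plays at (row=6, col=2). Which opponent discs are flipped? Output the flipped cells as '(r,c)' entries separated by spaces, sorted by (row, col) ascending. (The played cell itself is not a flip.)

Answer: (4,2) (5,2)

Derivation:
Dir NW: opp run (5,1), next='.' -> no flip
Dir N: opp run (5,2) (4,2) capped by B -> flip
Dir NE: first cell '.' (not opp) -> no flip
Dir W: first cell '.' (not opp) -> no flip
Dir E: first cell '.' (not opp) -> no flip
Dir SW: first cell '.' (not opp) -> no flip
Dir S: first cell '.' (not opp) -> no flip
Dir SE: first cell '.' (not opp) -> no flip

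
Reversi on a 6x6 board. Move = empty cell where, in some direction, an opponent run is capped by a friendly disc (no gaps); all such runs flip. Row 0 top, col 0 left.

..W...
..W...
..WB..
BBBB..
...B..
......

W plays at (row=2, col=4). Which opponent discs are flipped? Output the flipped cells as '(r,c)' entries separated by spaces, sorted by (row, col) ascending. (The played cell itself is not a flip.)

Dir NW: first cell '.' (not opp) -> no flip
Dir N: first cell '.' (not opp) -> no flip
Dir NE: first cell '.' (not opp) -> no flip
Dir W: opp run (2,3) capped by W -> flip
Dir E: first cell '.' (not opp) -> no flip
Dir SW: opp run (3,3), next='.' -> no flip
Dir S: first cell '.' (not opp) -> no flip
Dir SE: first cell '.' (not opp) -> no flip

Answer: (2,3)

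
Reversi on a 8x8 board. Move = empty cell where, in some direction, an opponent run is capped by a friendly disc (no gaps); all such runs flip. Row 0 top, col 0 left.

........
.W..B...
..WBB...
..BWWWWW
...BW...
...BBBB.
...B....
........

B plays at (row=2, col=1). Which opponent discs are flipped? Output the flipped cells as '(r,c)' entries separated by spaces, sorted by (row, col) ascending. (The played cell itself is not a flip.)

Dir NW: first cell '.' (not opp) -> no flip
Dir N: opp run (1,1), next='.' -> no flip
Dir NE: first cell '.' (not opp) -> no flip
Dir W: first cell '.' (not opp) -> no flip
Dir E: opp run (2,2) capped by B -> flip
Dir SW: first cell '.' (not opp) -> no flip
Dir S: first cell '.' (not opp) -> no flip
Dir SE: first cell 'B' (not opp) -> no flip

Answer: (2,2)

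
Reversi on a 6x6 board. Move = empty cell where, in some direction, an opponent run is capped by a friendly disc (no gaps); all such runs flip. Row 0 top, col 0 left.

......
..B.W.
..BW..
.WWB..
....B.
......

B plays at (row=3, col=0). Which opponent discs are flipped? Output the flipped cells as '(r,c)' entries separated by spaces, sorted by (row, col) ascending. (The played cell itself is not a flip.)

Dir NW: edge -> no flip
Dir N: first cell '.' (not opp) -> no flip
Dir NE: first cell '.' (not opp) -> no flip
Dir W: edge -> no flip
Dir E: opp run (3,1) (3,2) capped by B -> flip
Dir SW: edge -> no flip
Dir S: first cell '.' (not opp) -> no flip
Dir SE: first cell '.' (not opp) -> no flip

Answer: (3,1) (3,2)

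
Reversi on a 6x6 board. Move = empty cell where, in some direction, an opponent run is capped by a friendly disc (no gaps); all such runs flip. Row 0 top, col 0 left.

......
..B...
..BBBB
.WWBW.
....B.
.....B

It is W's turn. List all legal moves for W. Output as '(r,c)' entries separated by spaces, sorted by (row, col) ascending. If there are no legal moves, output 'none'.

Answer: (0,1) (0,2) (1,3) (1,4) (5,4)

Derivation:
(0,1): flips 2 -> legal
(0,2): flips 2 -> legal
(0,3): no bracket -> illegal
(1,1): no bracket -> illegal
(1,3): flips 1 -> legal
(1,4): flips 2 -> legal
(1,5): no bracket -> illegal
(2,1): no bracket -> illegal
(3,5): no bracket -> illegal
(4,2): no bracket -> illegal
(4,3): no bracket -> illegal
(4,5): no bracket -> illegal
(5,3): no bracket -> illegal
(5,4): flips 1 -> legal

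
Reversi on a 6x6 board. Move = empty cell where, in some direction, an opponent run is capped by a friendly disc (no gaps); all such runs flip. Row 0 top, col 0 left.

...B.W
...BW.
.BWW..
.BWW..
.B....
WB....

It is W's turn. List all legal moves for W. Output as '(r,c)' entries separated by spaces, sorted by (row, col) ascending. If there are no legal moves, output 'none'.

Answer: (0,4) (1,0) (1,2) (2,0) (3,0) (4,0) (5,2)

Derivation:
(0,2): no bracket -> illegal
(0,4): flips 1 -> legal
(1,0): flips 1 -> legal
(1,1): no bracket -> illegal
(1,2): flips 1 -> legal
(2,0): flips 1 -> legal
(2,4): no bracket -> illegal
(3,0): flips 1 -> legal
(4,0): flips 1 -> legal
(4,2): no bracket -> illegal
(5,2): flips 1 -> legal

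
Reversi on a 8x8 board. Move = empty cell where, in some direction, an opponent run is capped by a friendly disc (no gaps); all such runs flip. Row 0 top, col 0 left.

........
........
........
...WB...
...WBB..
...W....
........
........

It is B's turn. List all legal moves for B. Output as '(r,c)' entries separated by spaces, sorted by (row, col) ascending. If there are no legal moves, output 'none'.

Answer: (2,2) (3,2) (4,2) (5,2) (6,2)

Derivation:
(2,2): flips 1 -> legal
(2,3): no bracket -> illegal
(2,4): no bracket -> illegal
(3,2): flips 1 -> legal
(4,2): flips 1 -> legal
(5,2): flips 1 -> legal
(5,4): no bracket -> illegal
(6,2): flips 1 -> legal
(6,3): no bracket -> illegal
(6,4): no bracket -> illegal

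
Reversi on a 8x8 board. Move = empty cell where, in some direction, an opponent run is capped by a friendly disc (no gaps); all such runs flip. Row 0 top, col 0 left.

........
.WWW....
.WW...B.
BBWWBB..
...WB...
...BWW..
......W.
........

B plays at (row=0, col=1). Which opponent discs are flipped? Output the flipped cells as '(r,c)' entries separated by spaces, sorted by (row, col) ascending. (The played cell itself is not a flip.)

Dir NW: edge -> no flip
Dir N: edge -> no flip
Dir NE: edge -> no flip
Dir W: first cell '.' (not opp) -> no flip
Dir E: first cell '.' (not opp) -> no flip
Dir SW: first cell '.' (not opp) -> no flip
Dir S: opp run (1,1) (2,1) capped by B -> flip
Dir SE: opp run (1,2), next='.' -> no flip

Answer: (1,1) (2,1)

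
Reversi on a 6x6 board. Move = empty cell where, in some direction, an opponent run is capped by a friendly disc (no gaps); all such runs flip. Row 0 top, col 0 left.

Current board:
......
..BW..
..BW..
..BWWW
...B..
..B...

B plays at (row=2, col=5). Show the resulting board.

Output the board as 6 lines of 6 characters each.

Answer: ......
..BW..
..BW.B
..BWBW
...B..
..B...

Derivation:
Place B at (2,5); scan 8 dirs for brackets.
Dir NW: first cell '.' (not opp) -> no flip
Dir N: first cell '.' (not opp) -> no flip
Dir NE: edge -> no flip
Dir W: first cell '.' (not opp) -> no flip
Dir E: edge -> no flip
Dir SW: opp run (3,4) capped by B -> flip
Dir S: opp run (3,5), next='.' -> no flip
Dir SE: edge -> no flip
All flips: (3,4)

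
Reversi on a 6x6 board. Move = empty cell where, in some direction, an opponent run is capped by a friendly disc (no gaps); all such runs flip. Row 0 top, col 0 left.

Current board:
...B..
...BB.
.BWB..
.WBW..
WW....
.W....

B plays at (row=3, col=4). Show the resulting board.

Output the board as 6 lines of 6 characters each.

Place B at (3,4); scan 8 dirs for brackets.
Dir NW: first cell 'B' (not opp) -> no flip
Dir N: first cell '.' (not opp) -> no flip
Dir NE: first cell '.' (not opp) -> no flip
Dir W: opp run (3,3) capped by B -> flip
Dir E: first cell '.' (not opp) -> no flip
Dir SW: first cell '.' (not opp) -> no flip
Dir S: first cell '.' (not opp) -> no flip
Dir SE: first cell '.' (not opp) -> no flip
All flips: (3,3)

Answer: ...B..
...BB.
.BWB..
.WBBB.
WW....
.W....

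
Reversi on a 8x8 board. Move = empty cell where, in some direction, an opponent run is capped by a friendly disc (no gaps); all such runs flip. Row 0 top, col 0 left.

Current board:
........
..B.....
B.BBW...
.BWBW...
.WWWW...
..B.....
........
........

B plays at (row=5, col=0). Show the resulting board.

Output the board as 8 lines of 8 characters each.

Place B at (5,0); scan 8 dirs for brackets.
Dir NW: edge -> no flip
Dir N: first cell '.' (not opp) -> no flip
Dir NE: opp run (4,1) (3,2) capped by B -> flip
Dir W: edge -> no flip
Dir E: first cell '.' (not opp) -> no flip
Dir SW: edge -> no flip
Dir S: first cell '.' (not opp) -> no flip
Dir SE: first cell '.' (not opp) -> no flip
All flips: (3,2) (4,1)

Answer: ........
..B.....
B.BBW...
.BBBW...
.BWWW...
B.B.....
........
........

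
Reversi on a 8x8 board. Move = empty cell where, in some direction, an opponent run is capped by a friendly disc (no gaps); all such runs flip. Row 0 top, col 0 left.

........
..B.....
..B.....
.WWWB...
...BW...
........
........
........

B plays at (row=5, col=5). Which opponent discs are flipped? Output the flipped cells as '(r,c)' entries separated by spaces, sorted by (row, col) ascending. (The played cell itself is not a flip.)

Answer: (3,3) (4,4)

Derivation:
Dir NW: opp run (4,4) (3,3) capped by B -> flip
Dir N: first cell '.' (not opp) -> no flip
Dir NE: first cell '.' (not opp) -> no flip
Dir W: first cell '.' (not opp) -> no flip
Dir E: first cell '.' (not opp) -> no flip
Dir SW: first cell '.' (not opp) -> no flip
Dir S: first cell '.' (not opp) -> no flip
Dir SE: first cell '.' (not opp) -> no flip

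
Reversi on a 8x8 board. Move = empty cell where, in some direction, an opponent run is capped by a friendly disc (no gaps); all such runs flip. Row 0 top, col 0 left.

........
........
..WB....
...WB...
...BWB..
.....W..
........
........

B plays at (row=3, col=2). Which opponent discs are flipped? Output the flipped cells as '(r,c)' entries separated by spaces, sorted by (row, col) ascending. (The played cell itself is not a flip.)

Answer: (3,3)

Derivation:
Dir NW: first cell '.' (not opp) -> no flip
Dir N: opp run (2,2), next='.' -> no flip
Dir NE: first cell 'B' (not opp) -> no flip
Dir W: first cell '.' (not opp) -> no flip
Dir E: opp run (3,3) capped by B -> flip
Dir SW: first cell '.' (not opp) -> no flip
Dir S: first cell '.' (not opp) -> no flip
Dir SE: first cell 'B' (not opp) -> no flip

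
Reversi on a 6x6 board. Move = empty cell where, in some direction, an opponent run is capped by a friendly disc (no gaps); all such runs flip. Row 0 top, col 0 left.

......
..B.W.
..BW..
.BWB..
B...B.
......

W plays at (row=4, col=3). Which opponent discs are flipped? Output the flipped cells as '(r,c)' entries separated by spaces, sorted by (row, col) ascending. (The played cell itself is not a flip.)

Answer: (3,3)

Derivation:
Dir NW: first cell 'W' (not opp) -> no flip
Dir N: opp run (3,3) capped by W -> flip
Dir NE: first cell '.' (not opp) -> no flip
Dir W: first cell '.' (not opp) -> no flip
Dir E: opp run (4,4), next='.' -> no flip
Dir SW: first cell '.' (not opp) -> no flip
Dir S: first cell '.' (not opp) -> no flip
Dir SE: first cell '.' (not opp) -> no flip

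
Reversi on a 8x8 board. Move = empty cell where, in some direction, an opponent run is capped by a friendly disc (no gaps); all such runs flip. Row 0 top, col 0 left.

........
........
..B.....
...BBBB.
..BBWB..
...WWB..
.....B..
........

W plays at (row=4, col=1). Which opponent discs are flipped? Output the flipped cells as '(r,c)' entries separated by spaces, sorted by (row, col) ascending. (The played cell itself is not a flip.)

Answer: (4,2) (4,3)

Derivation:
Dir NW: first cell '.' (not opp) -> no flip
Dir N: first cell '.' (not opp) -> no flip
Dir NE: first cell '.' (not opp) -> no flip
Dir W: first cell '.' (not opp) -> no flip
Dir E: opp run (4,2) (4,3) capped by W -> flip
Dir SW: first cell '.' (not opp) -> no flip
Dir S: first cell '.' (not opp) -> no flip
Dir SE: first cell '.' (not opp) -> no flip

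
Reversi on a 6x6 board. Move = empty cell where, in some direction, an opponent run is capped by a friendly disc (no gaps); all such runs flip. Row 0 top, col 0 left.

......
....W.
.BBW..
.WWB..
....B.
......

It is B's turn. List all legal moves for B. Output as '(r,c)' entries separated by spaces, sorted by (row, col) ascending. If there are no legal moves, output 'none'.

(0,3): no bracket -> illegal
(0,4): no bracket -> illegal
(0,5): no bracket -> illegal
(1,2): no bracket -> illegal
(1,3): flips 1 -> legal
(1,5): no bracket -> illegal
(2,0): no bracket -> illegal
(2,4): flips 1 -> legal
(2,5): no bracket -> illegal
(3,0): flips 2 -> legal
(3,4): no bracket -> illegal
(4,0): flips 1 -> legal
(4,1): flips 1 -> legal
(4,2): flips 1 -> legal
(4,3): flips 1 -> legal

Answer: (1,3) (2,4) (3,0) (4,0) (4,1) (4,2) (4,3)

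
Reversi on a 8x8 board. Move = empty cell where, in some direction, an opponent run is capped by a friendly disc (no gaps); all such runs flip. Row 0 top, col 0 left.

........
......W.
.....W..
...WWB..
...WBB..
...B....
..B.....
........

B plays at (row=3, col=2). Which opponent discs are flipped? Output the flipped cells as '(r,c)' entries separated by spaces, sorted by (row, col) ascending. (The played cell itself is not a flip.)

Answer: (3,3) (3,4)

Derivation:
Dir NW: first cell '.' (not opp) -> no flip
Dir N: first cell '.' (not opp) -> no flip
Dir NE: first cell '.' (not opp) -> no flip
Dir W: first cell '.' (not opp) -> no flip
Dir E: opp run (3,3) (3,4) capped by B -> flip
Dir SW: first cell '.' (not opp) -> no flip
Dir S: first cell '.' (not opp) -> no flip
Dir SE: opp run (4,3), next='.' -> no flip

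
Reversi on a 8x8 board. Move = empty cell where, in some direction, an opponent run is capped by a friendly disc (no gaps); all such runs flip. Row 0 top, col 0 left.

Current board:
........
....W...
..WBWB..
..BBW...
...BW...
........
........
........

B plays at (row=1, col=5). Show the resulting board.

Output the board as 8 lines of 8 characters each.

Answer: ........
....WB..
..WBBB..
..BBW...
...BW...
........
........
........

Derivation:
Place B at (1,5); scan 8 dirs for brackets.
Dir NW: first cell '.' (not opp) -> no flip
Dir N: first cell '.' (not opp) -> no flip
Dir NE: first cell '.' (not opp) -> no flip
Dir W: opp run (1,4), next='.' -> no flip
Dir E: first cell '.' (not opp) -> no flip
Dir SW: opp run (2,4) capped by B -> flip
Dir S: first cell 'B' (not opp) -> no flip
Dir SE: first cell '.' (not opp) -> no flip
All flips: (2,4)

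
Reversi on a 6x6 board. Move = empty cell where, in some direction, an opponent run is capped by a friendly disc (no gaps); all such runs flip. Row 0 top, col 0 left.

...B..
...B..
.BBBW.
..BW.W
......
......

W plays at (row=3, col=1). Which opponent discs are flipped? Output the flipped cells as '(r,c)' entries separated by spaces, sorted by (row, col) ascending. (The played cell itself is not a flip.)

Dir NW: first cell '.' (not opp) -> no flip
Dir N: opp run (2,1), next='.' -> no flip
Dir NE: opp run (2,2) (1,3), next='.' -> no flip
Dir W: first cell '.' (not opp) -> no flip
Dir E: opp run (3,2) capped by W -> flip
Dir SW: first cell '.' (not opp) -> no flip
Dir S: first cell '.' (not opp) -> no flip
Dir SE: first cell '.' (not opp) -> no flip

Answer: (3,2)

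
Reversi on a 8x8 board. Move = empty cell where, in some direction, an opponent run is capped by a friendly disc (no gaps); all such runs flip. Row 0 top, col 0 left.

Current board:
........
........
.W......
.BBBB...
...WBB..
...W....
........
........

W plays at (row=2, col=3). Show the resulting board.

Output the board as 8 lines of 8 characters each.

Answer: ........
........
.W.W....
.BBWB...
...WBB..
...W....
........
........

Derivation:
Place W at (2,3); scan 8 dirs for brackets.
Dir NW: first cell '.' (not opp) -> no flip
Dir N: first cell '.' (not opp) -> no flip
Dir NE: first cell '.' (not opp) -> no flip
Dir W: first cell '.' (not opp) -> no flip
Dir E: first cell '.' (not opp) -> no flip
Dir SW: opp run (3,2), next='.' -> no flip
Dir S: opp run (3,3) capped by W -> flip
Dir SE: opp run (3,4) (4,5), next='.' -> no flip
All flips: (3,3)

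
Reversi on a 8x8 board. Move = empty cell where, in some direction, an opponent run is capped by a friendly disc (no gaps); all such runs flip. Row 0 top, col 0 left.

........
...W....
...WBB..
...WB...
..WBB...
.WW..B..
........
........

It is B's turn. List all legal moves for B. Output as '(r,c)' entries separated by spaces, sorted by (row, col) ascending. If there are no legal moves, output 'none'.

Answer: (0,2) (0,3) (1,2) (2,2) (3,2) (4,1) (6,0) (6,1)

Derivation:
(0,2): flips 1 -> legal
(0,3): flips 3 -> legal
(0,4): no bracket -> illegal
(1,2): flips 1 -> legal
(1,4): no bracket -> illegal
(2,2): flips 2 -> legal
(3,1): no bracket -> illegal
(3,2): flips 1 -> legal
(4,0): no bracket -> illegal
(4,1): flips 1 -> legal
(5,0): no bracket -> illegal
(5,3): no bracket -> illegal
(6,0): flips 3 -> legal
(6,1): flips 1 -> legal
(6,2): no bracket -> illegal
(6,3): no bracket -> illegal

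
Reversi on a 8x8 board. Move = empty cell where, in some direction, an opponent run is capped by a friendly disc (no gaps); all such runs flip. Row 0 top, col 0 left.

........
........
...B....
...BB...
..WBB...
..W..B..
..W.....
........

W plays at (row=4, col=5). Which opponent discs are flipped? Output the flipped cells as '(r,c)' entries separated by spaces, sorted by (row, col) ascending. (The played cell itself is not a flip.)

Dir NW: opp run (3,4) (2,3), next='.' -> no flip
Dir N: first cell '.' (not opp) -> no flip
Dir NE: first cell '.' (not opp) -> no flip
Dir W: opp run (4,4) (4,3) capped by W -> flip
Dir E: first cell '.' (not opp) -> no flip
Dir SW: first cell '.' (not opp) -> no flip
Dir S: opp run (5,5), next='.' -> no flip
Dir SE: first cell '.' (not opp) -> no flip

Answer: (4,3) (4,4)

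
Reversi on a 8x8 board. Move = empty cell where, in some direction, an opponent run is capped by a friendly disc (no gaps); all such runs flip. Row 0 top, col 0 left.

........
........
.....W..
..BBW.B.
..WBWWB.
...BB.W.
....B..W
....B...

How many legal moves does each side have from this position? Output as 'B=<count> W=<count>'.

-- B to move --
(1,4): flips 1 -> legal
(1,5): no bracket -> illegal
(1,6): flips 2 -> legal
(2,3): no bracket -> illegal
(2,4): flips 2 -> legal
(2,6): no bracket -> illegal
(3,1): flips 1 -> legal
(3,5): flips 2 -> legal
(4,1): flips 1 -> legal
(4,7): no bracket -> illegal
(5,1): flips 1 -> legal
(5,2): flips 1 -> legal
(5,5): flips 1 -> legal
(5,7): no bracket -> illegal
(6,5): no bracket -> illegal
(6,6): flips 1 -> legal
(7,6): no bracket -> illegal
(7,7): no bracket -> illegal
B mobility = 10
-- W to move --
(2,1): no bracket -> illegal
(2,2): flips 2 -> legal
(2,3): no bracket -> illegal
(2,4): flips 1 -> legal
(2,6): flips 2 -> legal
(2,7): flips 1 -> legal
(3,1): flips 2 -> legal
(3,5): no bracket -> illegal
(3,7): no bracket -> illegal
(4,1): no bracket -> illegal
(4,7): flips 2 -> legal
(5,2): flips 1 -> legal
(5,5): no bracket -> illegal
(5,7): no bracket -> illegal
(6,2): flips 1 -> legal
(6,3): flips 1 -> legal
(6,5): no bracket -> illegal
(7,3): no bracket -> illegal
(7,5): flips 2 -> legal
W mobility = 10

Answer: B=10 W=10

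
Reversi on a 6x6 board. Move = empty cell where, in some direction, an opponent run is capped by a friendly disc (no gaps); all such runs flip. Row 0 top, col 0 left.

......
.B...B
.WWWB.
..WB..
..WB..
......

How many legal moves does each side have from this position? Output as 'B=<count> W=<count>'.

-- B to move --
(1,0): flips 2 -> legal
(1,2): no bracket -> illegal
(1,3): flips 1 -> legal
(1,4): no bracket -> illegal
(2,0): flips 3 -> legal
(3,0): no bracket -> illegal
(3,1): flips 2 -> legal
(3,4): no bracket -> illegal
(4,1): flips 1 -> legal
(5,1): flips 1 -> legal
(5,2): no bracket -> illegal
(5,3): no bracket -> illegal
B mobility = 6
-- W to move --
(0,0): flips 1 -> legal
(0,1): flips 1 -> legal
(0,2): no bracket -> illegal
(0,4): no bracket -> illegal
(0,5): no bracket -> illegal
(1,0): no bracket -> illegal
(1,2): no bracket -> illegal
(1,3): no bracket -> illegal
(1,4): no bracket -> illegal
(2,0): no bracket -> illegal
(2,5): flips 1 -> legal
(3,4): flips 1 -> legal
(3,5): no bracket -> illegal
(4,4): flips 2 -> legal
(5,2): no bracket -> illegal
(5,3): flips 2 -> legal
(5,4): flips 1 -> legal
W mobility = 7

Answer: B=6 W=7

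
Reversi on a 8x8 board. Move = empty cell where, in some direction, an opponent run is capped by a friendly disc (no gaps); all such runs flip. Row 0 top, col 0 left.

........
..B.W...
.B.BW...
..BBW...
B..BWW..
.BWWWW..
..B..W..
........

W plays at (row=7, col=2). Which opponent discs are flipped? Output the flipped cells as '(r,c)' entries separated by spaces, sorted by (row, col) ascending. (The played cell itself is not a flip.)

Answer: (6,2)

Derivation:
Dir NW: first cell '.' (not opp) -> no flip
Dir N: opp run (6,2) capped by W -> flip
Dir NE: first cell '.' (not opp) -> no flip
Dir W: first cell '.' (not opp) -> no flip
Dir E: first cell '.' (not opp) -> no flip
Dir SW: edge -> no flip
Dir S: edge -> no flip
Dir SE: edge -> no flip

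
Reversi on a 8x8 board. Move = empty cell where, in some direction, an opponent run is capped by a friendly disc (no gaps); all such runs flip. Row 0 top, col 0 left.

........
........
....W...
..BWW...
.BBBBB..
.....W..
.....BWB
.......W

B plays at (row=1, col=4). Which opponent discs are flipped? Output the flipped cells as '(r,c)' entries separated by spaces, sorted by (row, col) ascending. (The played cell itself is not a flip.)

Dir NW: first cell '.' (not opp) -> no flip
Dir N: first cell '.' (not opp) -> no flip
Dir NE: first cell '.' (not opp) -> no flip
Dir W: first cell '.' (not opp) -> no flip
Dir E: first cell '.' (not opp) -> no flip
Dir SW: first cell '.' (not opp) -> no flip
Dir S: opp run (2,4) (3,4) capped by B -> flip
Dir SE: first cell '.' (not opp) -> no flip

Answer: (2,4) (3,4)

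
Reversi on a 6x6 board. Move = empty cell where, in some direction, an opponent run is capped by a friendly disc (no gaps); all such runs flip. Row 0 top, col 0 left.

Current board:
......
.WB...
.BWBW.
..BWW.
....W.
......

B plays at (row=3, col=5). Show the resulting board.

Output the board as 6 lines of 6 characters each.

Place B at (3,5); scan 8 dirs for brackets.
Dir NW: opp run (2,4), next='.' -> no flip
Dir N: first cell '.' (not opp) -> no flip
Dir NE: edge -> no flip
Dir W: opp run (3,4) (3,3) capped by B -> flip
Dir E: edge -> no flip
Dir SW: opp run (4,4), next='.' -> no flip
Dir S: first cell '.' (not opp) -> no flip
Dir SE: edge -> no flip
All flips: (3,3) (3,4)

Answer: ......
.WB...
.BWBW.
..BBBB
....W.
......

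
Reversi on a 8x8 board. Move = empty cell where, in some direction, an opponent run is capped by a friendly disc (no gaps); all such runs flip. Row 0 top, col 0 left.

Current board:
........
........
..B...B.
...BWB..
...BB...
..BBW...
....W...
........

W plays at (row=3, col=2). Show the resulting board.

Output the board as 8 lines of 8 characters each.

Place W at (3,2); scan 8 dirs for brackets.
Dir NW: first cell '.' (not opp) -> no flip
Dir N: opp run (2,2), next='.' -> no flip
Dir NE: first cell '.' (not opp) -> no flip
Dir W: first cell '.' (not opp) -> no flip
Dir E: opp run (3,3) capped by W -> flip
Dir SW: first cell '.' (not opp) -> no flip
Dir S: first cell '.' (not opp) -> no flip
Dir SE: opp run (4,3) capped by W -> flip
All flips: (3,3) (4,3)

Answer: ........
........
..B...B.
..WWWB..
...WB...
..BBW...
....W...
........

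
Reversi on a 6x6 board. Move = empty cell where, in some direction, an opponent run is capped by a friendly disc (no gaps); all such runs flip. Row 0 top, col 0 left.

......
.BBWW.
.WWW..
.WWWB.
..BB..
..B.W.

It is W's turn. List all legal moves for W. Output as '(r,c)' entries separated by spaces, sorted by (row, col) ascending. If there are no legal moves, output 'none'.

Answer: (0,0) (0,1) (0,2) (0,3) (1,0) (3,5) (4,5) (5,1) (5,3)

Derivation:
(0,0): flips 1 -> legal
(0,1): flips 2 -> legal
(0,2): flips 1 -> legal
(0,3): flips 1 -> legal
(1,0): flips 2 -> legal
(2,0): no bracket -> illegal
(2,4): no bracket -> illegal
(2,5): no bracket -> illegal
(3,5): flips 1 -> legal
(4,1): no bracket -> illegal
(4,4): no bracket -> illegal
(4,5): flips 1 -> legal
(5,1): flips 1 -> legal
(5,3): flips 2 -> legal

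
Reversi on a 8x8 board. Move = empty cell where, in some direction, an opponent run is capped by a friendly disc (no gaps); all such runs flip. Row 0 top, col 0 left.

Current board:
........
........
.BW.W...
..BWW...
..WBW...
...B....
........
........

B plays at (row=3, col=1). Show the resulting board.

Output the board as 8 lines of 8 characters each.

Place B at (3,1); scan 8 dirs for brackets.
Dir NW: first cell '.' (not opp) -> no flip
Dir N: first cell 'B' (not opp) -> no flip
Dir NE: opp run (2,2), next='.' -> no flip
Dir W: first cell '.' (not opp) -> no flip
Dir E: first cell 'B' (not opp) -> no flip
Dir SW: first cell '.' (not opp) -> no flip
Dir S: first cell '.' (not opp) -> no flip
Dir SE: opp run (4,2) capped by B -> flip
All flips: (4,2)

Answer: ........
........
.BW.W...
.BBWW...
..BBW...
...B....
........
........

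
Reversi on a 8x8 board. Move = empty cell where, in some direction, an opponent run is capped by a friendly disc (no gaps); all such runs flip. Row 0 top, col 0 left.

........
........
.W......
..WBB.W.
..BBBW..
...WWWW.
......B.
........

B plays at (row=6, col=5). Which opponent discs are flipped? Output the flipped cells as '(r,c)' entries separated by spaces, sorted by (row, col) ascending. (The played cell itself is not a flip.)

Dir NW: opp run (5,4) capped by B -> flip
Dir N: opp run (5,5) (4,5), next='.' -> no flip
Dir NE: opp run (5,6), next='.' -> no flip
Dir W: first cell '.' (not opp) -> no flip
Dir E: first cell 'B' (not opp) -> no flip
Dir SW: first cell '.' (not opp) -> no flip
Dir S: first cell '.' (not opp) -> no flip
Dir SE: first cell '.' (not opp) -> no flip

Answer: (5,4)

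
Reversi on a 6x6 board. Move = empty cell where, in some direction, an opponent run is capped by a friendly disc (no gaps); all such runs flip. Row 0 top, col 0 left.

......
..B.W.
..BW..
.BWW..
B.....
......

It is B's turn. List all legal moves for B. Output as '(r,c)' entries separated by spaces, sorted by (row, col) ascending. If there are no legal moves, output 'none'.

(0,3): no bracket -> illegal
(0,4): no bracket -> illegal
(0,5): no bracket -> illegal
(1,3): no bracket -> illegal
(1,5): no bracket -> illegal
(2,1): no bracket -> illegal
(2,4): flips 1 -> legal
(2,5): no bracket -> illegal
(3,4): flips 3 -> legal
(4,1): no bracket -> illegal
(4,2): flips 1 -> legal
(4,3): no bracket -> illegal
(4,4): flips 1 -> legal

Answer: (2,4) (3,4) (4,2) (4,4)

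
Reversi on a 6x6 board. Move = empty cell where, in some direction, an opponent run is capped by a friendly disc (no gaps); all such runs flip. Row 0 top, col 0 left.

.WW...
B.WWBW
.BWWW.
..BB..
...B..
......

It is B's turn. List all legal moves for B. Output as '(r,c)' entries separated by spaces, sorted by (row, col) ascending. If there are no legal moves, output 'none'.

(0,0): no bracket -> illegal
(0,3): flips 3 -> legal
(0,4): no bracket -> illegal
(0,5): no bracket -> illegal
(1,1): flips 3 -> legal
(2,5): flips 3 -> legal
(3,1): no bracket -> illegal
(3,4): flips 1 -> legal
(3,5): no bracket -> illegal

Answer: (0,3) (1,1) (2,5) (3,4)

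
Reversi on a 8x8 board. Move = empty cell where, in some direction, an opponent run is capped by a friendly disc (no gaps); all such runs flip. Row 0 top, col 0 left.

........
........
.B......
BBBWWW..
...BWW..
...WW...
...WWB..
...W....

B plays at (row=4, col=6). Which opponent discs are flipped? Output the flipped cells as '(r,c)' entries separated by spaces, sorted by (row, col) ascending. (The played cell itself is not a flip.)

Dir NW: opp run (3,5), next='.' -> no flip
Dir N: first cell '.' (not opp) -> no flip
Dir NE: first cell '.' (not opp) -> no flip
Dir W: opp run (4,5) (4,4) capped by B -> flip
Dir E: first cell '.' (not opp) -> no flip
Dir SW: first cell '.' (not opp) -> no flip
Dir S: first cell '.' (not opp) -> no flip
Dir SE: first cell '.' (not opp) -> no flip

Answer: (4,4) (4,5)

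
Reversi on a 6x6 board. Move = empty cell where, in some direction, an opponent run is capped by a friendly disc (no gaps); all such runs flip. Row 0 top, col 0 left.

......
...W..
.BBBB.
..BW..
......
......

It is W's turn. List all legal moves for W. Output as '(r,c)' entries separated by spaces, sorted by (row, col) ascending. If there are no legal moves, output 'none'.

Answer: (1,1) (1,5) (3,1) (3,5)

Derivation:
(1,0): no bracket -> illegal
(1,1): flips 1 -> legal
(1,2): no bracket -> illegal
(1,4): no bracket -> illegal
(1,5): flips 1 -> legal
(2,0): no bracket -> illegal
(2,5): no bracket -> illegal
(3,0): no bracket -> illegal
(3,1): flips 2 -> legal
(3,4): no bracket -> illegal
(3,5): flips 1 -> legal
(4,1): no bracket -> illegal
(4,2): no bracket -> illegal
(4,3): no bracket -> illegal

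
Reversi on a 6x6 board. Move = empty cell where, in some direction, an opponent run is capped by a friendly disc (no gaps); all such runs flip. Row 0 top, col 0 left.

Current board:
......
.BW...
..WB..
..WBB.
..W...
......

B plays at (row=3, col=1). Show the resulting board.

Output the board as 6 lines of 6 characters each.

Answer: ......
.BW...
..WB..
.BBBB.
..W...
......

Derivation:
Place B at (3,1); scan 8 dirs for brackets.
Dir NW: first cell '.' (not opp) -> no flip
Dir N: first cell '.' (not opp) -> no flip
Dir NE: opp run (2,2), next='.' -> no flip
Dir W: first cell '.' (not opp) -> no flip
Dir E: opp run (3,2) capped by B -> flip
Dir SW: first cell '.' (not opp) -> no flip
Dir S: first cell '.' (not opp) -> no flip
Dir SE: opp run (4,2), next='.' -> no flip
All flips: (3,2)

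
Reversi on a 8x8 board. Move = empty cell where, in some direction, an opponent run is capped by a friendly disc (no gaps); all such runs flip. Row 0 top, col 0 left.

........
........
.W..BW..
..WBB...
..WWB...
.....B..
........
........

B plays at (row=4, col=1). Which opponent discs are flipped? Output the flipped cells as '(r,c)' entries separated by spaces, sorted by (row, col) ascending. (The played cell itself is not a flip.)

Answer: (4,2) (4,3)

Derivation:
Dir NW: first cell '.' (not opp) -> no flip
Dir N: first cell '.' (not opp) -> no flip
Dir NE: opp run (3,2), next='.' -> no flip
Dir W: first cell '.' (not opp) -> no flip
Dir E: opp run (4,2) (4,3) capped by B -> flip
Dir SW: first cell '.' (not opp) -> no flip
Dir S: first cell '.' (not opp) -> no flip
Dir SE: first cell '.' (not opp) -> no flip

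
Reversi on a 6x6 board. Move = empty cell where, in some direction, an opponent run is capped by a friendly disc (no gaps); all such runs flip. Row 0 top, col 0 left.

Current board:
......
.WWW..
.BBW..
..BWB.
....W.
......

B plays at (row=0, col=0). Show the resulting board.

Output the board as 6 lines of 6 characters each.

Place B at (0,0); scan 8 dirs for brackets.
Dir NW: edge -> no flip
Dir N: edge -> no flip
Dir NE: edge -> no flip
Dir W: edge -> no flip
Dir E: first cell '.' (not opp) -> no flip
Dir SW: edge -> no flip
Dir S: first cell '.' (not opp) -> no flip
Dir SE: opp run (1,1) capped by B -> flip
All flips: (1,1)

Answer: B.....
.BWW..
.BBW..
..BWB.
....W.
......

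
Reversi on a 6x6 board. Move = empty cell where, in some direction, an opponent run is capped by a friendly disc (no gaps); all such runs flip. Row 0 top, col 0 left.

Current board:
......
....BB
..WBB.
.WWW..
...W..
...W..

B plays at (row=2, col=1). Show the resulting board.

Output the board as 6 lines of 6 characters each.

Place B at (2,1); scan 8 dirs for brackets.
Dir NW: first cell '.' (not opp) -> no flip
Dir N: first cell '.' (not opp) -> no flip
Dir NE: first cell '.' (not opp) -> no flip
Dir W: first cell '.' (not opp) -> no flip
Dir E: opp run (2,2) capped by B -> flip
Dir SW: first cell '.' (not opp) -> no flip
Dir S: opp run (3,1), next='.' -> no flip
Dir SE: opp run (3,2) (4,3), next='.' -> no flip
All flips: (2,2)

Answer: ......
....BB
.BBBB.
.WWW..
...W..
...W..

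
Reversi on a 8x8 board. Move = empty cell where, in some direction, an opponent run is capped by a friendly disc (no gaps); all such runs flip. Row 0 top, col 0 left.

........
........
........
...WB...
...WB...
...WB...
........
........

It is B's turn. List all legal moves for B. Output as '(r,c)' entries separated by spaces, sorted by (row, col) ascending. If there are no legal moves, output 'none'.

(2,2): flips 1 -> legal
(2,3): no bracket -> illegal
(2,4): no bracket -> illegal
(3,2): flips 2 -> legal
(4,2): flips 1 -> legal
(5,2): flips 2 -> legal
(6,2): flips 1 -> legal
(6,3): no bracket -> illegal
(6,4): no bracket -> illegal

Answer: (2,2) (3,2) (4,2) (5,2) (6,2)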